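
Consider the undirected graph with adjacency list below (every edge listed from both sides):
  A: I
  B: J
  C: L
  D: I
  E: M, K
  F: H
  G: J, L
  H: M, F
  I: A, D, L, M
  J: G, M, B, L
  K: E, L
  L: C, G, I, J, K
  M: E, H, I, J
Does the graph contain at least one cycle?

|V| = 13, |E| = 15, number of components = 1.
Since 15 > 13 - 1, a cycle must exist; for instance I-M-J-G-L-I.

Yes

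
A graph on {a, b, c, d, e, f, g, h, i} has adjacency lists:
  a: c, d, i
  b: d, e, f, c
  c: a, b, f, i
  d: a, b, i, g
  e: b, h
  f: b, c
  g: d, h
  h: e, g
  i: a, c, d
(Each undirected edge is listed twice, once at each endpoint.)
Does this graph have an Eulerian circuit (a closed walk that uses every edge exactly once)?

Degrees: a:3, b:4, c:4, d:4, e:2, f:2, g:2, h:2, i:3
a, i have odd degree; an Eulerian circuit needs every degree to be even, so none exists.

No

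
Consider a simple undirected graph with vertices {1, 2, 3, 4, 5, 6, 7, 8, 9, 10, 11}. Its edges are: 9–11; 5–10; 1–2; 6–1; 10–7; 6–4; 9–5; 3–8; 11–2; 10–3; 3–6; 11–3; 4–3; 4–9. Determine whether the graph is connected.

Yes

A breadth-first search from 1 visits 1, 6, 2, 3, 4, 11, 8, 10, 9, 5, 7 — all 11 vertices — so the graph is connected.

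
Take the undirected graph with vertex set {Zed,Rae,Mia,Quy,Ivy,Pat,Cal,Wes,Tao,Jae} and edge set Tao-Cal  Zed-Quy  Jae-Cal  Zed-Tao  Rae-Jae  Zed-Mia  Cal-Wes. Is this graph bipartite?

A valid 2-coloring puts {Mia, Quy, Ivy, Pat, Wes, Tao, Jae} on one side and {Zed, Rae, Cal} on the other; every edge crosses between the two sides.

Yes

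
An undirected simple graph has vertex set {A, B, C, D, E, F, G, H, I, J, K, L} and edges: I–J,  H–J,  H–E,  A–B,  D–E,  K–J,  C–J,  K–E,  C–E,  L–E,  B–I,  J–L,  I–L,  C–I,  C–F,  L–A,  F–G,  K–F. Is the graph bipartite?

No

The cycle J-I-L-J has length 3, which is odd, so the graph is not bipartite.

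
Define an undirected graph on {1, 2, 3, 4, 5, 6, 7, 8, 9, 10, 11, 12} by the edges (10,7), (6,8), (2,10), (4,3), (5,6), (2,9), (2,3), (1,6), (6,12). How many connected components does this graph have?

Component: {11}
Component: {1, 5, 6, 8, 12}
Component: {2, 3, 4, 7, 9, 10}

3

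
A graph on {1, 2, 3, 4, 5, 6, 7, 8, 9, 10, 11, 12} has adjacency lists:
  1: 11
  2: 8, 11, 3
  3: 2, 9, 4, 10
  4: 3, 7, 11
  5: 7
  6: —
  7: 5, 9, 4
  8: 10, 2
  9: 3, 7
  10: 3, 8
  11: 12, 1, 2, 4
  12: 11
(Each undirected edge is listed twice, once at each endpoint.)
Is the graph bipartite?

Yes

Partition the vertices as {3, 6, 7, 8, 11} vs {1, 2, 4, 5, 9, 10, 12}. Each listed edge has one endpoint in each part, so the graph is bipartite.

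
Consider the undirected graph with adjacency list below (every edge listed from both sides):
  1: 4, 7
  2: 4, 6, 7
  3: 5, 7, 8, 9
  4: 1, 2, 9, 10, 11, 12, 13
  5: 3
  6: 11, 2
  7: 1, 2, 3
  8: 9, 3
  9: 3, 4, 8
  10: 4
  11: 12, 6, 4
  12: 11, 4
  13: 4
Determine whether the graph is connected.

A breadth-first search from 1 visits 1, 7, 4, 3, 2, 13, 11, 9, 10, 12, 5, 8, 6 — all 13 vertices — so the graph is connected.

Yes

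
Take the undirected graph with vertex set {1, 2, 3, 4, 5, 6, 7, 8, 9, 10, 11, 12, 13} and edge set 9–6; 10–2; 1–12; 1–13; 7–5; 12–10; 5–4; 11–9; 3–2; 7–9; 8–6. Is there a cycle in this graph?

No

|V| = 13, |E| = 11, number of components = 2.
A forest on 13 vertices with 2 components has exactly 11 edges, which matches — so no cycle.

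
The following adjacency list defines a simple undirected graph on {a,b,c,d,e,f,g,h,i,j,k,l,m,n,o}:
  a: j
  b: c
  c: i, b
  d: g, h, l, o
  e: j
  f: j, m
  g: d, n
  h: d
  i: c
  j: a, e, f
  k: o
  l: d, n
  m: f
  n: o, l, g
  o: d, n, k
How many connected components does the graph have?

Component: {b, c, i}
Component: {a, e, f, j, m}
Component: {d, g, h, k, l, n, o}

3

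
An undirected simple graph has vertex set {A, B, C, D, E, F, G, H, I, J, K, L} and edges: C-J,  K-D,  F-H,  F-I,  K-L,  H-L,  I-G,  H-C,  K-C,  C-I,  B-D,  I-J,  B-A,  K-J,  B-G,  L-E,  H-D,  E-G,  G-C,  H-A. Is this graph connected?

Yes

A breadth-first search from A visits A, H, B, C, D, L, F, G, K, J, I, E — all 12 vertices — so the graph is connected.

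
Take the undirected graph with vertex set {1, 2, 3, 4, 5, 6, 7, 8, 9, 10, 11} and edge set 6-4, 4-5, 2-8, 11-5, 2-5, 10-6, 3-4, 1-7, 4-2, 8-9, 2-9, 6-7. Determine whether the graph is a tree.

No

|V| = 11, |E| = 12.
A tree on 11 vertices has exactly 10 edges; this graph has 12, so it contains a cycle and is not a tree.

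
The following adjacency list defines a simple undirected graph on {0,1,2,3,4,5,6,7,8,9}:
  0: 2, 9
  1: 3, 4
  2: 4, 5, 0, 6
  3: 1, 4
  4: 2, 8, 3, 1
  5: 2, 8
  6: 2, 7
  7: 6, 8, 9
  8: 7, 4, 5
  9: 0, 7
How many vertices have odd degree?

2

Degrees: 0:2, 1:2, 2:4, 3:2, 4:4, 5:2, 6:2, 7:3, 8:3, 9:2
Odd-degree vertices: 7, 8.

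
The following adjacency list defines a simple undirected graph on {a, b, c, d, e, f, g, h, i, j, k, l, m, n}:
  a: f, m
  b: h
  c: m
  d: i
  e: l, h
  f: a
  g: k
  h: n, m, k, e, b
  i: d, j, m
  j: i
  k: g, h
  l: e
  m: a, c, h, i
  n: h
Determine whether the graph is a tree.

|V| = 14, |E| = 13.
Connected and |E| = |V| - 1, which characterizes a tree.

Yes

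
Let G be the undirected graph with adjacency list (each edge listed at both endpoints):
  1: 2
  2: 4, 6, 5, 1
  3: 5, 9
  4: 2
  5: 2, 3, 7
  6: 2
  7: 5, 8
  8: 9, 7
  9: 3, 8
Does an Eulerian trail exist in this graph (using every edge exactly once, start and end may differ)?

Degrees: 1:1, 2:4, 3:2, 4:1, 5:3, 6:1, 7:2, 8:2, 9:2
Odd-degree vertices: 1, 4, 5, 6 (4 total).
With 4 odd-degree vertices (more than two), no single trail can use every edge.

No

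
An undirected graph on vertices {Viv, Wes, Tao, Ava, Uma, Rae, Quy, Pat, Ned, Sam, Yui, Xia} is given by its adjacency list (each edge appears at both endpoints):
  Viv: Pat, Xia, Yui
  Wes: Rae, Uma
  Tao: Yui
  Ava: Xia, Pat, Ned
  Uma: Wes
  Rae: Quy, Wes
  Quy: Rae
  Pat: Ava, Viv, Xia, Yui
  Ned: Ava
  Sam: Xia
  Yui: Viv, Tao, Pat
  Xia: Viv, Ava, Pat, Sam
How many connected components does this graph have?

2

Component: {Wes, Uma, Rae, Quy}
Component: {Viv, Tao, Ava, Pat, Ned, Sam, Yui, Xia}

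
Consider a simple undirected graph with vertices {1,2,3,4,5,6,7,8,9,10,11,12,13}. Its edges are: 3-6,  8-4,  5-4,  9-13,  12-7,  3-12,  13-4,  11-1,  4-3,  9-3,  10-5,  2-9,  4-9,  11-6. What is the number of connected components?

1

Component: {1, 2, 3, 4, 5, 6, 7, 8, 9, 10, 11, 12, 13}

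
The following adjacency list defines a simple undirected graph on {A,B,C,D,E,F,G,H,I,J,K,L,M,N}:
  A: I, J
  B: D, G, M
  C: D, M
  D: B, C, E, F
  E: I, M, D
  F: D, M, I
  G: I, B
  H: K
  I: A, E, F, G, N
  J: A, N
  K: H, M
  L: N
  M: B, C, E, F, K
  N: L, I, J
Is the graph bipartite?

G-B-D-E-I-G is an odd cycle (length 5), and a bipartite graph can contain only even cycles.

No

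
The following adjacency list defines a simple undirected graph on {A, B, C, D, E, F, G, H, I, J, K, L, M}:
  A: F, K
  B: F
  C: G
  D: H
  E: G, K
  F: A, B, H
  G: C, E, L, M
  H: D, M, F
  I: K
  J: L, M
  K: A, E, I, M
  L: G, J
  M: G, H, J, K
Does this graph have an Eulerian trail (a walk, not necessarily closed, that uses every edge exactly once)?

No

Degrees: A:2, B:1, C:1, D:1, E:2, F:3, G:4, H:3, I:1, J:2, K:4, L:2, M:4
Odd-degree vertices: B, C, D, F, H, I (6 total).
An Eulerian trail requires 0 or 2 odd-degree vertices; here there are 6.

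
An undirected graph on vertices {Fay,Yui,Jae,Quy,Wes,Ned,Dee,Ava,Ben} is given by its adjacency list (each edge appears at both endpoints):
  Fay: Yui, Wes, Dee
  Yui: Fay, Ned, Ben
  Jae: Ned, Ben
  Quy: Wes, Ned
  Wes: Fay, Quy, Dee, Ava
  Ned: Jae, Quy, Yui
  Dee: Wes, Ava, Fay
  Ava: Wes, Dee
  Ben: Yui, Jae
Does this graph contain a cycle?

The graph has 9 vertices, 12 edges, and 1 connected component.
Since 12 > 9 - 1, a cycle must exist; for instance Wes-Dee-Ava-Wes.

Yes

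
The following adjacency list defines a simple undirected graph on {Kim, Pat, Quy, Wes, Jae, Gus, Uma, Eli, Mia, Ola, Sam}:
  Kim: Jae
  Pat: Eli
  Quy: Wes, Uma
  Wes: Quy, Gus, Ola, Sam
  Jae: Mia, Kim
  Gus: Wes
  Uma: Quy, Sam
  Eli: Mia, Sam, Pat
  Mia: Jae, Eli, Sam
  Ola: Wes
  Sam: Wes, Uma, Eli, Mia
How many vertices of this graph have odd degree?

6

Degrees: Kim:1, Pat:1, Quy:2, Wes:4, Jae:2, Gus:1, Uma:2, Eli:3, Mia:3, Ola:1, Sam:4
Odd-degree vertices: Kim, Pat, Gus, Eli, Mia, Ola.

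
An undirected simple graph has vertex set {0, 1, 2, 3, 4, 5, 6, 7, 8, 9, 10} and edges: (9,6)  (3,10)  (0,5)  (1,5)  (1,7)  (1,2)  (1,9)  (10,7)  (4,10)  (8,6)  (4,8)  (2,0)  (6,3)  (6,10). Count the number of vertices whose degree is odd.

0

Degrees: 0:2, 1:4, 2:2, 3:2, 4:2, 5:2, 6:4, 7:2, 8:2, 9:2, 10:4
Odd-degree vertices: none.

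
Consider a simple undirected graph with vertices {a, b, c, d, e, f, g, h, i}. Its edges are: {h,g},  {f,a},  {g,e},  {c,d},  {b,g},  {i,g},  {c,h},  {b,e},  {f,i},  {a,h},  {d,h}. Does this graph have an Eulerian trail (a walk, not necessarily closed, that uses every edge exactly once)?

Degrees: a:2, b:2, c:2, d:2, e:2, f:2, g:4, h:4, i:2
Odd-degree vertices: none (0 total).
With 0 odd-degree vertices and all edges in one connected piece, an Eulerian trail exists.

Yes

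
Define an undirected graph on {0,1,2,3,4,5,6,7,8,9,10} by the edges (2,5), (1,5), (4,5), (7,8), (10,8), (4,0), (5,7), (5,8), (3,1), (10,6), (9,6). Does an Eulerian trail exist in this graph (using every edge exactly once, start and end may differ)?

No

Degrees: 0:1, 1:2, 2:1, 3:1, 4:2, 5:5, 6:2, 7:2, 8:3, 9:1, 10:2
Odd-degree vertices: 0, 2, 3, 5, 8, 9 (6 total).
An Eulerian trail requires 0 or 2 odd-degree vertices; here there are 6.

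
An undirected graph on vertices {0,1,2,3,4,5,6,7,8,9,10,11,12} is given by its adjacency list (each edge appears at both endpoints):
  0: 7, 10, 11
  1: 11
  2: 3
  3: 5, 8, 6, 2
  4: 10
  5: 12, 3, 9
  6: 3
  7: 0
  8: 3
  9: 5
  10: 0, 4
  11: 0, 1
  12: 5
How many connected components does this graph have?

Component: {0, 1, 4, 7, 10, 11}
Component: {2, 3, 5, 6, 8, 9, 12}

2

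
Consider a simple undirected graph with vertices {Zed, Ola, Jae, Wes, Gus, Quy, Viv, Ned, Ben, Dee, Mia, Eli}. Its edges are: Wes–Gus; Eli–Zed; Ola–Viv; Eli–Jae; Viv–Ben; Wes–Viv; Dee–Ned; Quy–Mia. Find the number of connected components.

Component: {Quy, Mia}
Component: {Ned, Dee}
Component: {Zed, Jae, Eli}
Component: {Ola, Wes, Gus, Viv, Ben}

4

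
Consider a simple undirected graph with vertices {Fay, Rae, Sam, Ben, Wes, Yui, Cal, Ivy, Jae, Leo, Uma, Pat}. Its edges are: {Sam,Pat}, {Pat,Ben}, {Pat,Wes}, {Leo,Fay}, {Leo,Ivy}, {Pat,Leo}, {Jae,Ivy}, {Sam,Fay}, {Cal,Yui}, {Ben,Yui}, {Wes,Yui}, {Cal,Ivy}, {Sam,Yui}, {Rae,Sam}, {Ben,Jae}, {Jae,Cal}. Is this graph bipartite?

The cycle Cal-Jae-Ivy-Cal has length 3, which is odd, so the graph is not bipartite.

No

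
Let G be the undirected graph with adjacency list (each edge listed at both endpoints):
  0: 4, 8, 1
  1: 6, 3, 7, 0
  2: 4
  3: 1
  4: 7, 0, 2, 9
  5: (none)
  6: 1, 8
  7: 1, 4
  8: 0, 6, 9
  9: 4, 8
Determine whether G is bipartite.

Yes

A valid 2-coloring puts {1, 4, 5, 8} on one side and {0, 2, 3, 6, 7, 9} on the other; every edge crosses between the two sides.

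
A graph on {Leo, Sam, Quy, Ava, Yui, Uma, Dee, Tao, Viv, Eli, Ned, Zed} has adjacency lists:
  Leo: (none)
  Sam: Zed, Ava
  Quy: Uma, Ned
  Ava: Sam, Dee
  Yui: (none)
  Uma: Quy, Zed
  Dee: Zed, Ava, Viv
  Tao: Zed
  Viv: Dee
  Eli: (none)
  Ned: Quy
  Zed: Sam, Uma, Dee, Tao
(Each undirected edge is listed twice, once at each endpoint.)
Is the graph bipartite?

Partition the vertices as {Leo, Quy, Ava, Yui, Viv, Eli, Zed} vs {Sam, Uma, Dee, Tao, Ned}. Each listed edge has one endpoint in each part, so the graph is bipartite.

Yes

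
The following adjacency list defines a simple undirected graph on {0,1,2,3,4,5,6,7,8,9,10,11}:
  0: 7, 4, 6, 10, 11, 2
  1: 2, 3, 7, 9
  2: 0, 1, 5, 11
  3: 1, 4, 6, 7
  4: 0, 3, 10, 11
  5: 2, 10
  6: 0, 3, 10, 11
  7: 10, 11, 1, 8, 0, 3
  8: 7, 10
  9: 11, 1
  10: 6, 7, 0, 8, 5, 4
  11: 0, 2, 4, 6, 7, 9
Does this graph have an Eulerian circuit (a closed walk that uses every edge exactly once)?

Degrees: 0:6, 1:4, 2:4, 3:4, 4:4, 5:2, 6:4, 7:6, 8:2, 9:2, 10:6, 11:6
All degrees are even and the non-isolated vertices are connected — an Eulerian circuit exists.

Yes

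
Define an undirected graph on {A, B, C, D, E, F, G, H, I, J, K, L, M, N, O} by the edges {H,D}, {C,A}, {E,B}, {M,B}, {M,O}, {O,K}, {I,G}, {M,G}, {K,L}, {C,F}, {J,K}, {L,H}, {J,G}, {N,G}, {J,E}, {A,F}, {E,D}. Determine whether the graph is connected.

No

Component: {A, C, F}
Component: {B, D, E, G, H, I, J, K, L, M, N, O}
No edge joins these 2 groups, so the graph is disconnected.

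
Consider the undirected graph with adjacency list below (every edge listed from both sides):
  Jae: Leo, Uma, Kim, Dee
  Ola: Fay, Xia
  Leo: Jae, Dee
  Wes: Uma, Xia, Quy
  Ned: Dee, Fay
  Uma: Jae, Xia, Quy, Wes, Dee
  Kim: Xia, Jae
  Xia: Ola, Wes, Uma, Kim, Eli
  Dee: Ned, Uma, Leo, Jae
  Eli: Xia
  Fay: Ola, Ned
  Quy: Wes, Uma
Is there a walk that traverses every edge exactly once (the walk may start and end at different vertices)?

Degrees: Jae:4, Ola:2, Leo:2, Wes:3, Ned:2, Uma:5, Kim:2, Xia:5, Dee:4, Eli:1, Fay:2, Quy:2
Odd-degree vertices: Wes, Uma, Xia, Eli (4 total).
An Eulerian trail requires 0 or 2 odd-degree vertices; here there are 4.

No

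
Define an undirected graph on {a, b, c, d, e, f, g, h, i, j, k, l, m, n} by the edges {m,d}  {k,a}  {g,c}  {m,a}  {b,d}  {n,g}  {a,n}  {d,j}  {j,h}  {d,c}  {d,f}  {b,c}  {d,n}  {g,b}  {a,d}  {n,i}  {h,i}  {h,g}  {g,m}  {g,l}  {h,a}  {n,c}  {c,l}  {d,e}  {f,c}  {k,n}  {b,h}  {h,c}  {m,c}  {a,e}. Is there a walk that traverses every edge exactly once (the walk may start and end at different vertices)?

Yes

Degrees: a:6, b:4, c:8, d:8, e:2, f:2, g:6, h:6, i:2, j:2, k:2, l:2, m:4, n:6
Odd-degree vertices: none (0 total).
The non-isolated vertices are connected and exactly 0 have odd degree, so an Eulerian trail exists.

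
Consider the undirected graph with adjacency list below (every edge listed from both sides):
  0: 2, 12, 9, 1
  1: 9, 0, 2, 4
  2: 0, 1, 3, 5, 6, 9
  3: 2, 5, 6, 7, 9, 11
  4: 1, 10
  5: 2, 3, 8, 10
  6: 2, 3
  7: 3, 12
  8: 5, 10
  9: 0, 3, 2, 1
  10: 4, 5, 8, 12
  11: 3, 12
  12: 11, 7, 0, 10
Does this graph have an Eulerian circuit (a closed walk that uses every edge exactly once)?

Degrees: 0:4, 1:4, 2:6, 3:6, 4:2, 5:4, 6:2, 7:2, 8:2, 9:4, 10:4, 11:2, 12:4
Every vertex has even degree and the edges form a single connected piece, so an Eulerian circuit exists.

Yes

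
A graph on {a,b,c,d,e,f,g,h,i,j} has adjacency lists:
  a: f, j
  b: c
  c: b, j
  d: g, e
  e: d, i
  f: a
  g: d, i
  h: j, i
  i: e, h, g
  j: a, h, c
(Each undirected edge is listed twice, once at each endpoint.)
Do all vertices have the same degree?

No

Degrees: a:2, b:1, c:2, d:2, e:2, f:1, g:2, h:2, i:3, j:3
Vertex b has degree 1 while i has degree 3, so the graph is not regular.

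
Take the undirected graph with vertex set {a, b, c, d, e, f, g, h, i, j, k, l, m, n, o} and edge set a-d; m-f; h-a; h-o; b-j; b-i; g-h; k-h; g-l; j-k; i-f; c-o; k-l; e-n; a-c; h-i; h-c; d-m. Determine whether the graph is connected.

No

Component: {e, n}
Component: {a, b, c, d, f, g, h, i, j, k, l, m, o}
There are 2 separate components, so the graph is not connected.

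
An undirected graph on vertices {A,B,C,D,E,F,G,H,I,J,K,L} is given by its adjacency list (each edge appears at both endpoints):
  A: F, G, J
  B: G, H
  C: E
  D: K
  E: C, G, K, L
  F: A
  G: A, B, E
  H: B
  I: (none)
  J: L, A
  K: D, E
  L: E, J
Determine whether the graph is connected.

Component: {I}
Component: {A, B, C, D, E, F, G, H, J, K, L}
There are 2 separate components, so the graph is not connected.

No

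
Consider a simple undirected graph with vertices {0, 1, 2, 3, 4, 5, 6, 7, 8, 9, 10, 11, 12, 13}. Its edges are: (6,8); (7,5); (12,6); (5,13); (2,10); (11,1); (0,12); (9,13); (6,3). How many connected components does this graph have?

5

Component: {4}
Component: {1, 11}
Component: {2, 10}
Component: {5, 7, 9, 13}
Component: {0, 3, 6, 8, 12}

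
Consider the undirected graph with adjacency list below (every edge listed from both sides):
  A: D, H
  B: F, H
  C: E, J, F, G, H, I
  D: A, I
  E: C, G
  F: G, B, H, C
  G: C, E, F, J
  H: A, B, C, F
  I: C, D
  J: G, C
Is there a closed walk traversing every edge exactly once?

Yes

Degrees: A:2, B:2, C:6, D:2, E:2, F:4, G:4, H:4, I:2, J:2
All degrees are even and the non-isolated vertices are connected — an Eulerian circuit exists.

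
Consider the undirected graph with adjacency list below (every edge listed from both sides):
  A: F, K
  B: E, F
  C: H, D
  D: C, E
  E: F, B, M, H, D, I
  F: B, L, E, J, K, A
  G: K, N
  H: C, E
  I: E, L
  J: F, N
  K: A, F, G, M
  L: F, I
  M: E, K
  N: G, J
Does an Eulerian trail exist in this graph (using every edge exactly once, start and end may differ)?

Yes

Degrees: A:2, B:2, C:2, D:2, E:6, F:6, G:2, H:2, I:2, J:2, K:4, L:2, M:2, N:2
Odd-degree vertices: none (0 total).
The non-isolated vertices are connected and exactly 0 have odd degree, so an Eulerian trail exists.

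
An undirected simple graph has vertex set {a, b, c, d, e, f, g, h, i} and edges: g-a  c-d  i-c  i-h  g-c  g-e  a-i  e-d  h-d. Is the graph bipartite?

Yes

Color {b, d, f, g, i} black and {a, c, e, h} white. No edge joins two same-colored vertices, so the graph is bipartite.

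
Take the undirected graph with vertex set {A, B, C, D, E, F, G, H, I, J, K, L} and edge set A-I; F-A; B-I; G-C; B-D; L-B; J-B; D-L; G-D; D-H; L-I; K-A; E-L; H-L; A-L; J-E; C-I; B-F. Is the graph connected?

Starting from A and exploring outward reaches every vertex (A, L, K, F, I, D, E, H, B, C, G, J); the graph is connected.

Yes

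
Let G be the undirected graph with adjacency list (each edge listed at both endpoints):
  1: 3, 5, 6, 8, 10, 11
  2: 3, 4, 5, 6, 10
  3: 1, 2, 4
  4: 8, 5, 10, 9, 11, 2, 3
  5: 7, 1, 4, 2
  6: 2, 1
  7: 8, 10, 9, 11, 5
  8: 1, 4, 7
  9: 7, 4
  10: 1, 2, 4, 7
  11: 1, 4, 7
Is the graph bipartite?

No

4-2-10-4 is an odd cycle (length 3), and a bipartite graph can contain only even cycles.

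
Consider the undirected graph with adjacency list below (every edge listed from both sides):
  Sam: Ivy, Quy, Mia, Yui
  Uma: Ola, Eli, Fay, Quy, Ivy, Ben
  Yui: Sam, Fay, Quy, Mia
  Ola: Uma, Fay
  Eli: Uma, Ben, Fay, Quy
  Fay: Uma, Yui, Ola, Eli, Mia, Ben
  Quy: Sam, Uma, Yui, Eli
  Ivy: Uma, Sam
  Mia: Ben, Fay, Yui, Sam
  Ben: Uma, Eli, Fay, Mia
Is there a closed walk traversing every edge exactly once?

Yes

Degrees: Sam:4, Uma:6, Yui:4, Ola:2, Eli:4, Fay:6, Quy:4, Ivy:2, Mia:4, Ben:4
Every vertex has even degree and the edges form a single connected piece, so an Eulerian circuit exists.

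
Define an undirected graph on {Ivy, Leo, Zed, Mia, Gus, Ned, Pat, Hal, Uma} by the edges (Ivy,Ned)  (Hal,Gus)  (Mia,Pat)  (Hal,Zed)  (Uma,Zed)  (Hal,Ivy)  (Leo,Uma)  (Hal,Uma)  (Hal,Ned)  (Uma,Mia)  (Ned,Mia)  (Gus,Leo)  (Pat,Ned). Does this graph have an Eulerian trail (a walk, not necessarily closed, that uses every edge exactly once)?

Yes

Degrees: Ivy:2, Leo:2, Zed:2, Mia:3, Gus:2, Ned:4, Pat:2, Hal:5, Uma:4
Odd-degree vertices: Mia, Hal (2 total).
With 2 odd-degree vertices and all edges in one connected piece, an Eulerian trail exists (from Mia to Hal).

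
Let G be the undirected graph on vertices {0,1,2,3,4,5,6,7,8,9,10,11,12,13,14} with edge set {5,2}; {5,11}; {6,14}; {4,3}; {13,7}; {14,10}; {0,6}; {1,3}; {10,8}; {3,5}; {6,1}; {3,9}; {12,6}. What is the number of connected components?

Component: {7, 13}
Component: {0, 1, 2, 3, 4, 5, 6, 8, 9, 10, 11, 12, 14}

2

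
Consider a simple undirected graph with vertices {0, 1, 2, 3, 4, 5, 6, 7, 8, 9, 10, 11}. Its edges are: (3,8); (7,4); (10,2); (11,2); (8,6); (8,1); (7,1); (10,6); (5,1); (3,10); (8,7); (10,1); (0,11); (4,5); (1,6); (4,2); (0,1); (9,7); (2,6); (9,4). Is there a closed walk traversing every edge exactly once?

Degrees: 0:2, 1:6, 2:4, 3:2, 4:4, 5:2, 6:4, 7:4, 8:4, 9:2, 10:4, 11:2
All degrees are even and the non-isolated vertices are connected — an Eulerian circuit exists.

Yes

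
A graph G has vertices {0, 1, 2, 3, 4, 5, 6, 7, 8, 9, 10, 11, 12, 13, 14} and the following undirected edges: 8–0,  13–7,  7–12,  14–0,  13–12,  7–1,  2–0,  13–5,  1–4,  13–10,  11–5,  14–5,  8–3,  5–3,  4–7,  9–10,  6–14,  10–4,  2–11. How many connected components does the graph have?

1

Component: {0, 1, 2, 3, 4, 5, 6, 7, 8, 9, 10, 11, 12, 13, 14}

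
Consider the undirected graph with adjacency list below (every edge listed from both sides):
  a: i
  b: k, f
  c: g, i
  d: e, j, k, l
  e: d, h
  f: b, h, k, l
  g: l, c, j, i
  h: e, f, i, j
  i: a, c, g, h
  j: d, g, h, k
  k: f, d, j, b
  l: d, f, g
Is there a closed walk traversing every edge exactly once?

Degrees: a:1, b:2, c:2, d:4, e:2, f:4, g:4, h:4, i:4, j:4, k:4, l:3
a, l have odd degree; an Eulerian circuit needs every degree to be even, so none exists.

No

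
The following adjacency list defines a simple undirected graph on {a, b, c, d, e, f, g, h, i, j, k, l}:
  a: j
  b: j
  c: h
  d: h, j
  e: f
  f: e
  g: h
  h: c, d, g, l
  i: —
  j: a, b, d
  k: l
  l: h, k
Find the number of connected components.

Component: {i}
Component: {e, f}
Component: {a, b, c, d, g, h, j, k, l}

3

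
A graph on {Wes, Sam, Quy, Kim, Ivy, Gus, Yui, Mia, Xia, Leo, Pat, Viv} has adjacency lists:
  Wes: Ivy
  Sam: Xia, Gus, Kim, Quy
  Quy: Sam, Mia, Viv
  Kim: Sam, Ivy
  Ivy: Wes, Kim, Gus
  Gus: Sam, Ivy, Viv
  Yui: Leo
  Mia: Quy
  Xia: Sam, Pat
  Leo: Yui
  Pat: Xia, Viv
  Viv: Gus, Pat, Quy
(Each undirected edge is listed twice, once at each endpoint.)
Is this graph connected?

No

Component: {Yui, Leo}
Component: {Wes, Sam, Quy, Kim, Ivy, Gus, Mia, Xia, Pat, Viv}
No edge joins these 2 groups, so the graph is disconnected.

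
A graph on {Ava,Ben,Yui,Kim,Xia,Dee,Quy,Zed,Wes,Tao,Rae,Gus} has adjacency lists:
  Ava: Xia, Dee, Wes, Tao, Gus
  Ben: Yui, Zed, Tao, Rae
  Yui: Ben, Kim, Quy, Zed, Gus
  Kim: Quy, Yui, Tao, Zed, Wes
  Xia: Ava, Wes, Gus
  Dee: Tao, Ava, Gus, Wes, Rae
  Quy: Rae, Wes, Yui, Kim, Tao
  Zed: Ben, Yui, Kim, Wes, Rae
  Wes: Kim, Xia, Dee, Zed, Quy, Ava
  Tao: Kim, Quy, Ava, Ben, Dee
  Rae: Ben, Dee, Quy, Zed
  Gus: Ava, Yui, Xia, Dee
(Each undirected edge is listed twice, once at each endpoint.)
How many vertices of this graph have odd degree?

Degrees: Ava:5, Ben:4, Yui:5, Kim:5, Xia:3, Dee:5, Quy:5, Zed:5, Wes:6, Tao:5, Rae:4, Gus:4
Odd-degree vertices: Ava, Yui, Kim, Xia, Dee, Quy, Zed, Tao.

8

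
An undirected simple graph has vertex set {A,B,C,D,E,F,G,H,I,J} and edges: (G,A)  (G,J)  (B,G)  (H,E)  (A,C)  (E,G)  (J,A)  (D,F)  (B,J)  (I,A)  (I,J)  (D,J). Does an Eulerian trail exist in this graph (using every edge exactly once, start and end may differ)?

No

Degrees: A:4, B:2, C:1, D:2, E:2, F:1, G:4, H:1, I:2, J:5
Odd-degree vertices: C, F, H, J (4 total).
With 4 odd-degree vertices (more than two), no single trail can use every edge.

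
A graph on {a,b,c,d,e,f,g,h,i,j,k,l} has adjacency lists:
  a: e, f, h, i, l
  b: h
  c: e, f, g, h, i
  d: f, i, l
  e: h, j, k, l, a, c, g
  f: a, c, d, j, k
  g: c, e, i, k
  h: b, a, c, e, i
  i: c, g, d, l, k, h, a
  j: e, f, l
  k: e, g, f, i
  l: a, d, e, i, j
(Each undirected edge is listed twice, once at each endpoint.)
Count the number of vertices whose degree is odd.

Degrees: a:5, b:1, c:5, d:3, e:7, f:5, g:4, h:5, i:7, j:3, k:4, l:5
Odd-degree vertices: a, b, c, d, e, f, h, i, j, l.

10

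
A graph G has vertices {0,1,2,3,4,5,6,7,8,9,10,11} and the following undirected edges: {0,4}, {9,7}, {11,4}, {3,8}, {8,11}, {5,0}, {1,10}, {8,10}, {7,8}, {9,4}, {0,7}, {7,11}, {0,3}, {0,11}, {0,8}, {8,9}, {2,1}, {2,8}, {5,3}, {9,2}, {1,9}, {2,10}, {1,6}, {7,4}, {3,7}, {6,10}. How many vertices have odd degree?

2

Degrees: 0:6, 1:4, 2:4, 3:4, 4:4, 5:2, 6:2, 7:6, 8:7, 9:5, 10:4, 11:4
Odd-degree vertices: 8, 9.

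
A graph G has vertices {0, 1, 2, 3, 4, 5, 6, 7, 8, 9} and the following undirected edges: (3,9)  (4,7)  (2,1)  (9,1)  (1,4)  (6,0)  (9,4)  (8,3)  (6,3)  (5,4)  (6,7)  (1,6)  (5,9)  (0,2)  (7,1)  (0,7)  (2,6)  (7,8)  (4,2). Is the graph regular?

Degrees: 0:3, 1:5, 2:4, 3:3, 4:5, 5:2, 6:5, 7:5, 8:2, 9:4
Vertex 5 has degree 2 while 1 has degree 5, so the graph is not regular.

No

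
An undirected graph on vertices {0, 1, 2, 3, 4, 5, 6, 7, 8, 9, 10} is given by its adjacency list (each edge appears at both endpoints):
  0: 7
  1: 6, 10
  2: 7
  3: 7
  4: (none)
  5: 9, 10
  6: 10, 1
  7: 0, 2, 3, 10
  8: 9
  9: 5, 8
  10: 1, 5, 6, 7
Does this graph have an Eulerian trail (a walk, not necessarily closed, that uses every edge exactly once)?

Degrees: 0:1, 1:2, 2:1, 3:1, 4:0, 5:2, 6:2, 7:4, 8:1, 9:2, 10:4
Odd-degree vertices: 0, 2, 3, 8 (4 total).
With 4 odd-degree vertices (more than two), no single trail can use every edge.

No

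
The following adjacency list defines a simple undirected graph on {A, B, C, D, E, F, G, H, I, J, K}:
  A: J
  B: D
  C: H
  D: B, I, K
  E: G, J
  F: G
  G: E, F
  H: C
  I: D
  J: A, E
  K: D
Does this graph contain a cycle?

|V| = 11, |E| = 8, number of components = 3.
Since 8 = 11 - 3, the graph is a forest and contains no cycle.

No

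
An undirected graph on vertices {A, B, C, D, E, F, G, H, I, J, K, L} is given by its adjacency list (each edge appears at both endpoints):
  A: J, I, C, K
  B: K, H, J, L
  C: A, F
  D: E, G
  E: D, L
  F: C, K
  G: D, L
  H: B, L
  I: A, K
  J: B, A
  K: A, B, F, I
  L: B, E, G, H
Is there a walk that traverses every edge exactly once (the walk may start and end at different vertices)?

Degrees: A:4, B:4, C:2, D:2, E:2, F:2, G:2, H:2, I:2, J:2, K:4, L:4
Odd-degree vertices: none (0 total).
With 0 odd-degree vertices and all edges in one connected piece, an Eulerian trail exists.

Yes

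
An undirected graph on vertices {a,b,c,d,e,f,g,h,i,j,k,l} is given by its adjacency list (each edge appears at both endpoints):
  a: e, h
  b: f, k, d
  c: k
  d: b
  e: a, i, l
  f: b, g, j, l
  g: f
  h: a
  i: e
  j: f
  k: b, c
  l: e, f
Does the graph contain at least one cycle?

No

The graph has 12 vertices, 11 edges, and 1 connected component.
Since 11 = 12 - 1, the graph is a forest and contains no cycle.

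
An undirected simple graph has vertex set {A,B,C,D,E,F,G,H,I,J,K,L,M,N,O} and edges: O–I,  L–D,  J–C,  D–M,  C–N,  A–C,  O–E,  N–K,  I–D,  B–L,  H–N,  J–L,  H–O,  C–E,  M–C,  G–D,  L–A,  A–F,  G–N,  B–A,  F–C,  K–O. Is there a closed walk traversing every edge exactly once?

Degrees: A:4, B:2, C:6, D:4, E:2, F:2, G:2, H:2, I:2, J:2, K:2, L:4, M:2, N:4, O:4
Every vertex has even degree and the edges form a single connected piece, so an Eulerian circuit exists.

Yes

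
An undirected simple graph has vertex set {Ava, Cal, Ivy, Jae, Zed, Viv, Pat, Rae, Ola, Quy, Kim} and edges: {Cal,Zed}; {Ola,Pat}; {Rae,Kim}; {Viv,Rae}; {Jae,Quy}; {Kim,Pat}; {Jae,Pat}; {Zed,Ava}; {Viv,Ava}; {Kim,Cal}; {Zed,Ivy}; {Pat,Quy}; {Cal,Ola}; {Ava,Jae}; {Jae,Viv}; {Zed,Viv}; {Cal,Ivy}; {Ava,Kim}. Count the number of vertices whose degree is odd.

0

Degrees: Ava:4, Cal:4, Ivy:2, Jae:4, Zed:4, Viv:4, Pat:4, Rae:2, Ola:2, Quy:2, Kim:4
Odd-degree vertices: none.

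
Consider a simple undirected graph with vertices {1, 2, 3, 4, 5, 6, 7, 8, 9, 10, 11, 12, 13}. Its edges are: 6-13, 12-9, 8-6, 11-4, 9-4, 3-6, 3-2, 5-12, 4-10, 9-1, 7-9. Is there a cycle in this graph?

No

The graph has 13 vertices, 11 edges, and 2 connected components.
Since 11 = 13 - 2, the graph is a forest and contains no cycle.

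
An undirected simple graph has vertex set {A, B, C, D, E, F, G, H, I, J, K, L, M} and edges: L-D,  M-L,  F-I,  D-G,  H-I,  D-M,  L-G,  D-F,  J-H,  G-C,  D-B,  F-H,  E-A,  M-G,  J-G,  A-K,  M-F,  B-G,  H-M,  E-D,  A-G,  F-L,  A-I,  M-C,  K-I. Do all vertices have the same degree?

No

Degrees: A:4, B:2, C:2, D:6, E:2, F:5, G:7, H:4, I:4, J:2, K:2, L:4, M:6
Degrees are not all equal (e.g. deg(B)=2 but deg(G)=7); not regular.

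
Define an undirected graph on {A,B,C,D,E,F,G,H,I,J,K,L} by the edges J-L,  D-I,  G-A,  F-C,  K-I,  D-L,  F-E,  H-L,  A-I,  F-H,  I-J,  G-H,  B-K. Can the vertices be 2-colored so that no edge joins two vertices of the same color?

A valid 2-coloring puts {B, F, G, I, L} on one side and {A, C, D, E, H, J, K} on the other; every edge crosses between the two sides.

Yes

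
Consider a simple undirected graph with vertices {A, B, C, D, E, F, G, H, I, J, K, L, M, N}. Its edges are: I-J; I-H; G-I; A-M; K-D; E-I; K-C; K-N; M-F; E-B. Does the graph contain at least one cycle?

No

The graph has 14 vertices, 10 edges, and 4 connected components.
Since 10 = 14 - 4, the graph is a forest and contains no cycle.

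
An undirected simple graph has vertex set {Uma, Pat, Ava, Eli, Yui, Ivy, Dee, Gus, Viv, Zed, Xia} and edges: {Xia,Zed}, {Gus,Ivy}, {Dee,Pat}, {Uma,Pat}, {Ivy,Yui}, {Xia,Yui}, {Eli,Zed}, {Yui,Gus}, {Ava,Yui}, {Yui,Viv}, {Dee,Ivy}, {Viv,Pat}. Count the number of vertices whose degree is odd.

6

Degrees: Uma:1, Pat:3, Ava:1, Eli:1, Yui:5, Ivy:3, Dee:2, Gus:2, Viv:2, Zed:2, Xia:2
Odd-degree vertices: Uma, Pat, Ava, Eli, Yui, Ivy.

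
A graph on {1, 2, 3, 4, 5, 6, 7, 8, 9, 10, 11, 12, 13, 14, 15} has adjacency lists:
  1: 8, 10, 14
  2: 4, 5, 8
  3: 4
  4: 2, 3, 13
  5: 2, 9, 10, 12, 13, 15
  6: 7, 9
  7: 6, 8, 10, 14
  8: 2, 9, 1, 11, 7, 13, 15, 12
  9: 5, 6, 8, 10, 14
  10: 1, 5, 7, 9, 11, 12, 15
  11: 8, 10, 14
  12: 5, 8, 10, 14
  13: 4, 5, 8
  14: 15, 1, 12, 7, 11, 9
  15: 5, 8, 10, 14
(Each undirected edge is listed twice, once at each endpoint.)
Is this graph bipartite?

The cycle 5-10-15-5 has length 3, which is odd, so the graph is not bipartite.

No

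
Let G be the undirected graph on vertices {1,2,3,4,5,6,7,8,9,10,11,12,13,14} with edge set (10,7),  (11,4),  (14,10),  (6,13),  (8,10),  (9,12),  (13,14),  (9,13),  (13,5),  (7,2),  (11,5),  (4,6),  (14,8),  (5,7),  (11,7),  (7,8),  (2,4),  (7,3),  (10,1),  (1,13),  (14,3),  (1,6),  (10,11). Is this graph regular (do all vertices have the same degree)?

Degrees: 1:3, 2:2, 3:2, 4:3, 5:3, 6:3, 7:6, 8:3, 9:2, 10:5, 11:4, 12:1, 13:5, 14:4
Vertex 12 has degree 1 while 7 has degree 6, so the graph is not regular.

No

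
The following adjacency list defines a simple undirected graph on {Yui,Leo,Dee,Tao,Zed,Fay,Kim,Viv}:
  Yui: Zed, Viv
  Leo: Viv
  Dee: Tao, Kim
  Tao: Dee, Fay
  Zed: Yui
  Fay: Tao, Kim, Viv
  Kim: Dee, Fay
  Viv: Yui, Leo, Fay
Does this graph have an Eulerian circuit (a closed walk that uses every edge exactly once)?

No

Degrees: Yui:2, Leo:1, Dee:2, Tao:2, Zed:1, Fay:3, Kim:2, Viv:3
Vertices with odd degree: Leo, Zed, Fay, Viv. An Eulerian circuit requires all degrees even.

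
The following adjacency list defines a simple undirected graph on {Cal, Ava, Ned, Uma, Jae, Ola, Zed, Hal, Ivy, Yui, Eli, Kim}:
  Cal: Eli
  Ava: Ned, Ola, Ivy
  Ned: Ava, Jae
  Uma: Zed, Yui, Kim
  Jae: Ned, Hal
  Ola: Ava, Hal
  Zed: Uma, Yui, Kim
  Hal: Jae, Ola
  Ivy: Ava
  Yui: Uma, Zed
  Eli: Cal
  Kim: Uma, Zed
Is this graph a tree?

|V| = 12, |E| = 12.
It splits into 3 components, so it cannot be a tree.

No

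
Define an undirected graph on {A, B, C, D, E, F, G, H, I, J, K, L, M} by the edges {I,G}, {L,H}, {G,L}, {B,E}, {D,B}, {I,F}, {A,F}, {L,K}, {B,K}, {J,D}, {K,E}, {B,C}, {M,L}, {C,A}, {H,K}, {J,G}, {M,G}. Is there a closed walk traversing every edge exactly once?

Degrees: A:2, B:4, C:2, D:2, E:2, F:2, G:4, H:2, I:2, J:2, K:4, L:4, M:2
Every vertex has even degree and the edges form a single connected piece, so an Eulerian circuit exists.

Yes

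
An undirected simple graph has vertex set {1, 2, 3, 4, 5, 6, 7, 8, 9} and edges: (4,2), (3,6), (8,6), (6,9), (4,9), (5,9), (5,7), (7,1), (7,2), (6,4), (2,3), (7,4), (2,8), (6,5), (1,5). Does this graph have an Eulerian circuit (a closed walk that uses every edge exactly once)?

No

Degrees: 1:2, 2:4, 3:2, 4:4, 5:4, 6:5, 7:4, 8:2, 9:3
Vertices with odd degree: 6, 9. An Eulerian circuit requires all degrees even.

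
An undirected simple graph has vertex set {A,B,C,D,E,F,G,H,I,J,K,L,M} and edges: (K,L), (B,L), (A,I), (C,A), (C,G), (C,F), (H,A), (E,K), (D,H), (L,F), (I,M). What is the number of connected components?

Component: {J}
Component: {A, B, C, D, E, F, G, H, I, K, L, M}

2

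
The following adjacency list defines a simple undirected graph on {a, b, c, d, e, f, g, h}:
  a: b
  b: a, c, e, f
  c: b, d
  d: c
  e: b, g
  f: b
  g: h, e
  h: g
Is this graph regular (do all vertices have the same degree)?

No

Degrees: a:1, b:4, c:2, d:1, e:2, f:1, g:2, h:1
Degrees are not all equal (e.g. deg(a)=1 but deg(b)=4); not regular.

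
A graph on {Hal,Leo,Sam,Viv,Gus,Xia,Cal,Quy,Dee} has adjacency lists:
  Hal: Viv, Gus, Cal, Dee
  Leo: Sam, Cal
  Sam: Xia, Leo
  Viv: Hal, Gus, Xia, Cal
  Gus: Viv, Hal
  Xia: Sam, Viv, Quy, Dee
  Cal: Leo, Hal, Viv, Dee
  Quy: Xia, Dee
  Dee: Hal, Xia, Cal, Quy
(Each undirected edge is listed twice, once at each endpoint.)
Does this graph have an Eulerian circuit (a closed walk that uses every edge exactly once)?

Yes

Degrees: Hal:4, Leo:2, Sam:2, Viv:4, Gus:2, Xia:4, Cal:4, Quy:2, Dee:4
Every vertex has even degree and the edges form a single connected piece, so an Eulerian circuit exists.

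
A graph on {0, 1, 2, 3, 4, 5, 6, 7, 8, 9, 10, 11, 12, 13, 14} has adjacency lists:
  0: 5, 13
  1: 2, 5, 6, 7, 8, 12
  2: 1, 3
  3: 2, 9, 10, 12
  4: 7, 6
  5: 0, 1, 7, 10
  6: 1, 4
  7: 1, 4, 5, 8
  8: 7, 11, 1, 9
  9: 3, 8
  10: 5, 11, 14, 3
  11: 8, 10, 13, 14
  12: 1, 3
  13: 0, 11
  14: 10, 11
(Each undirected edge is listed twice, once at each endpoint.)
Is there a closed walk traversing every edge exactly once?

Yes

Degrees: 0:2, 1:6, 2:2, 3:4, 4:2, 5:4, 6:2, 7:4, 8:4, 9:2, 10:4, 11:4, 12:2, 13:2, 14:2
Every vertex has even degree and the edges form a single connected piece, so an Eulerian circuit exists.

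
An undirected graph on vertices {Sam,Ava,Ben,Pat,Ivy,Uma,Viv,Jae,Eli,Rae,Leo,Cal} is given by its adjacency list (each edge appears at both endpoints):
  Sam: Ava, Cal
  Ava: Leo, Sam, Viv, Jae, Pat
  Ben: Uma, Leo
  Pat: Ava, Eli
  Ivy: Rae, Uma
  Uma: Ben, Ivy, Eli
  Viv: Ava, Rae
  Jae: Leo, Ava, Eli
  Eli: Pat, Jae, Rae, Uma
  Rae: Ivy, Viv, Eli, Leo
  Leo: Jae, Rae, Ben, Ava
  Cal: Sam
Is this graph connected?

Starting from Sam and exploring outward reaches every vertex (Sam, Ava, Cal, Viv, Jae, Pat, Leo, Rae, Eli, Ben, Ivy, Uma); the graph is connected.

Yes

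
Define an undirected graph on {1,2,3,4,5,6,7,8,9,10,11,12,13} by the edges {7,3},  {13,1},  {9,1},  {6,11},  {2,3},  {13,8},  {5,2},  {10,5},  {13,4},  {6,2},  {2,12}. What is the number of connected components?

Component: {1, 4, 8, 9, 13}
Component: {2, 3, 5, 6, 7, 10, 11, 12}

2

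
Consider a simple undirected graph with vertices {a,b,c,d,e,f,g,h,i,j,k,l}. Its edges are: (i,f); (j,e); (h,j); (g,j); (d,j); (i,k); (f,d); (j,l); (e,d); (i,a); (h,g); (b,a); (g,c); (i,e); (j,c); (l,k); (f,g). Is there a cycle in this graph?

The graph has 12 vertices, 17 edges, and 1 connected component.
One cycle is i-f-g-c-j-l-k-i.

Yes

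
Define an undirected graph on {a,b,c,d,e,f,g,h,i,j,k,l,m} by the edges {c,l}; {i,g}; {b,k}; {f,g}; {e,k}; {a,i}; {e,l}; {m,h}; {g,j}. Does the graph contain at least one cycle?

No

The graph has 13 vertices, 9 edges, and 4 connected components.
Since 9 = 13 - 4, the graph is a forest and contains no cycle.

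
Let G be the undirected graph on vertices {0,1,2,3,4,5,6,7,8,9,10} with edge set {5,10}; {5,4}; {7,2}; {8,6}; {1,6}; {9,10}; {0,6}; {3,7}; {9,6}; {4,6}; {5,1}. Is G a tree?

No

|V| = 11, |E| = 11.
It splits into 2 components, so it cannot be a tree.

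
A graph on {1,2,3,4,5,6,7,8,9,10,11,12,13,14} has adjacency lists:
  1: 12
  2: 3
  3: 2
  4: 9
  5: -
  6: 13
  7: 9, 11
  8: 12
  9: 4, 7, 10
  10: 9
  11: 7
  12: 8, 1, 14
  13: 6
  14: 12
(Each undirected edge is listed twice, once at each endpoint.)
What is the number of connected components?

Component: {5}
Component: {2, 3}
Component: {6, 13}
Component: {1, 8, 12, 14}
Component: {4, 7, 9, 10, 11}

5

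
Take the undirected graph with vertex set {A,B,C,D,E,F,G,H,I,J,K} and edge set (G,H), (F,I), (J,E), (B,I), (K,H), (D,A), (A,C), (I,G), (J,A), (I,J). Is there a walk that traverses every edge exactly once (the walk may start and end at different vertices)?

No

Degrees: A:3, B:1, C:1, D:1, E:1, F:1, G:2, H:2, I:4, J:3, K:1
Odd-degree vertices: A, B, C, D, E, F, J, K (8 total).
An Eulerian trail requires 0 or 2 odd-degree vertices; here there are 8.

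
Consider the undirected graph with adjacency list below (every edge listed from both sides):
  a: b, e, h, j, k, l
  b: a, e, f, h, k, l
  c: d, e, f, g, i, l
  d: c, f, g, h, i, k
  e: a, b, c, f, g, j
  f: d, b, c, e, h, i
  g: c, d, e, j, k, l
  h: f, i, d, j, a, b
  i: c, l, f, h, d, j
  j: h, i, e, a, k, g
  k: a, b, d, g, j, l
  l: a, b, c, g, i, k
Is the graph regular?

Degrees: a:6, b:6, c:6, d:6, e:6, f:6, g:6, h:6, i:6, j:6, k:6, l:6
Every vertex has degree 6, so the graph is 6-regular.

Yes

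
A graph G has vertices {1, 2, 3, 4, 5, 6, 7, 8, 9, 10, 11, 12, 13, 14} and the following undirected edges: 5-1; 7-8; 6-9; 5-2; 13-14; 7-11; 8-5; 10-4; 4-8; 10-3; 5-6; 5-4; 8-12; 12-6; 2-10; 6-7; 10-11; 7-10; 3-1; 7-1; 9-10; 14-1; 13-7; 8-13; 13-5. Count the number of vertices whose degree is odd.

Degrees: 1:4, 2:2, 3:2, 4:3, 5:6, 6:4, 7:6, 8:5, 9:2, 10:6, 11:2, 12:2, 13:4, 14:2
Odd-degree vertices: 4, 8.

2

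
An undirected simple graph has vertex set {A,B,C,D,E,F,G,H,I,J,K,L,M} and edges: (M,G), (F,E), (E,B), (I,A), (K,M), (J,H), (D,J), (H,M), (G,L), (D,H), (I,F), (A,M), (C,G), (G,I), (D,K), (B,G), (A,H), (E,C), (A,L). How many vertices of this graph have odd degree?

4

Degrees: A:4, B:2, C:2, D:3, E:3, F:2, G:5, H:4, I:3, J:2, K:2, L:2, M:4
Odd-degree vertices: D, E, G, I.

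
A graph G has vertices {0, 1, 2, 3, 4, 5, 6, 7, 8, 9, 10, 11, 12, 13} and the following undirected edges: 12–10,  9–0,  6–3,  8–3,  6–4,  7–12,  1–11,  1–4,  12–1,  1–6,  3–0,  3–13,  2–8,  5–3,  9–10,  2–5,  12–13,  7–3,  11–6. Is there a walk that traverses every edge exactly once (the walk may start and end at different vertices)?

Yes

Degrees: 0:2, 1:4, 2:2, 3:6, 4:2, 5:2, 6:4, 7:2, 8:2, 9:2, 10:2, 11:2, 12:4, 13:2
Odd-degree vertices: none (0 total).
With 0 odd-degree vertices and all edges in one connected piece, an Eulerian trail exists.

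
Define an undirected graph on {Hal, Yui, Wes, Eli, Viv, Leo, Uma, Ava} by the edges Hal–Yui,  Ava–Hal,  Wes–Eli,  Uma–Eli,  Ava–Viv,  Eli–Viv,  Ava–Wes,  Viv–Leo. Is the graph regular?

No

Degrees: Hal:2, Yui:1, Wes:2, Eli:3, Viv:3, Leo:1, Uma:1, Ava:3
Vertex Yui has degree 1 while Eli has degree 3, so the graph is not regular.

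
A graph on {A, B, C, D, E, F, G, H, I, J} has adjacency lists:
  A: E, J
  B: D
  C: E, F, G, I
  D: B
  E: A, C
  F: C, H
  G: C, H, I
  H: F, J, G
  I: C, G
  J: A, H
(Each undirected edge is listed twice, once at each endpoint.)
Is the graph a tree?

The graph has 10 vertices and 11 edges.
It is not connected, so it is not a tree.

No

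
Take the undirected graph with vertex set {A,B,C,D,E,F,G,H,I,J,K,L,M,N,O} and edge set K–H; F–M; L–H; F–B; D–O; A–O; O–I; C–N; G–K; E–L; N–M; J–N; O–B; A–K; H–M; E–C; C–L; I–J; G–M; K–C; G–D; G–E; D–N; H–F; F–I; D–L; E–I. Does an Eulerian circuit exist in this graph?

Degrees: A:2, B:2, C:4, D:4, E:4, F:4, G:4, H:4, I:4, J:2, K:4, L:4, M:4, N:4, O:4
Every vertex has even degree and the edges form a single connected piece, so an Eulerian circuit exists.

Yes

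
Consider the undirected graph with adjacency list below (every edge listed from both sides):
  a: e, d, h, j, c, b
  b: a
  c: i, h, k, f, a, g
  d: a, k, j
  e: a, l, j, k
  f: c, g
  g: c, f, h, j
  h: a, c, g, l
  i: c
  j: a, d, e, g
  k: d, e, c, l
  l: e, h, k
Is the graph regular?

Degrees: a:6, b:1, c:6, d:3, e:4, f:2, g:4, h:4, i:1, j:4, k:4, l:3
Degrees are not all equal (e.g. deg(b)=1 but deg(a)=6); not regular.

No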